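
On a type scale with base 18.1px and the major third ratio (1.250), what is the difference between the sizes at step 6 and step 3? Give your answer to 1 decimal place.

Step 3: 18.1 × 1.250³ = 35.352px
Step 6: 18.1 × 1.250⁶ = 69.046px
Difference: 69.046 − 35.352 = 33.694px

33.7px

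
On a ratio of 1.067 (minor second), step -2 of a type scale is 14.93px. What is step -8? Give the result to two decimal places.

10.12px

14.93 ÷ 1.067⁶ = 14.93 ÷ 1.47566 ≈ 10.118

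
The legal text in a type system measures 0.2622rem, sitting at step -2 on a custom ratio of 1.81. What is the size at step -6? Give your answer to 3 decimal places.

0.2622 ÷ 1.81⁴ = 0.2622 ÷ 10.73283 ≈ 0.024

0.024rem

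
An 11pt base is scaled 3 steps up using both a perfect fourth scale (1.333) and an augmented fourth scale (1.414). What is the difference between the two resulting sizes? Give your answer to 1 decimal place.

Perfect fourth: 11.0 × 1.333³ = 26.055pt
Augmented fourth: 11.0 × 1.414³ = 31.099pt
Difference: 31.099 − 26.055 = 5.044pt

5.0pt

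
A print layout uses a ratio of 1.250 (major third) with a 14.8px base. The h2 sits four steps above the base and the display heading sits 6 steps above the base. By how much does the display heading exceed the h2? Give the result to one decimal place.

20.3px

Step 4: 14.8 × 1.250⁴ = 36.133px
Step 6: 14.8 × 1.250⁶ = 56.458px
Difference: 56.458 − 36.133 = 20.325px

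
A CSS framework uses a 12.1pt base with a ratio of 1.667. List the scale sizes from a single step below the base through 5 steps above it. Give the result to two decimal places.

Step -1: 12.1 ÷ 1.667 = 7.26
Step 0: 12.1pt
Step 1: 12.1 × 1.667 = 20.17
Step 2: 12.1 × 1.667² = 33.62
Step 3: 12.1 × 1.667³ = 56.05
Step 4: 12.1 × 1.667⁴ = 93.44
Step 5: 12.1 × 1.667⁵ = 155.76

7.26pt, 12.10pt, 20.17pt, 33.62pt, 56.05pt, 93.44pt, 155.76pt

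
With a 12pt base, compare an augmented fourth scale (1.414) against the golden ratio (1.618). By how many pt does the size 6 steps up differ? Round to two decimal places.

119.39pt

Augmented fourth: 12.0 × 1.414⁶ = 95.9131pt
Golden ratio: 12.0 × 1.618⁶ = 215.3041pt
Difference: 215.3041 − 95.9131 = 119.3910pt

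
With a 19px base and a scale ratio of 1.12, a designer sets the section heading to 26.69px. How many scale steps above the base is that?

3

1.12ⁿ = 26.69 / 19 = 1.4047
n = ln(1.4047) / ln(1.12) = 0.3398 / 0.1133 ≈ 3.00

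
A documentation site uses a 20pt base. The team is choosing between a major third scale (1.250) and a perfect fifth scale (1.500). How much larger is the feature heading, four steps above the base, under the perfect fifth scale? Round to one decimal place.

Major third: 20.0 × 1.250⁴ = 48.828pt
Perfect fifth: 20.0 × 1.500⁴ = 101.250pt
Difference: 101.250 − 48.828 = 52.422pt

52.4pt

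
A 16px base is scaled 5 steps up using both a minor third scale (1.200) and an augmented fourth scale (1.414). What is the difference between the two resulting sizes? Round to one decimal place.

Minor third: 16.0 × 1.200⁵ = 39.813px
Augmented fourth: 16.0 × 1.414⁵ = 90.441px
Difference: 90.441 − 39.813 = 50.628px

50.6px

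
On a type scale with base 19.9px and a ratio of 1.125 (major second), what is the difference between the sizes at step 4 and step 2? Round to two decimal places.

Step 2: 19.9 × 1.125² = 25.1859px
Step 4: 19.9 × 1.125⁴ = 31.8760px
Difference: 31.8760 − 25.1859 = 6.6901px

6.69px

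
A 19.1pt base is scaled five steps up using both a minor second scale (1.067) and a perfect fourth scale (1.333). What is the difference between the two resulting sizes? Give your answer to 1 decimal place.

Minor second: 19.1 × 1.067⁵ = 26.415pt
Perfect fourth: 19.1 × 1.333⁵ = 80.387pt
Difference: 80.387 − 26.415 = 53.972pt

54.0pt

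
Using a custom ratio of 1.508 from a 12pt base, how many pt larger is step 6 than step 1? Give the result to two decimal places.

123.02pt

Step 1: 12.0 × 1.508 = 18.0960pt
Step 6: 12.0 × 1.508⁶ = 141.1202pt
Difference: 141.1202 − 18.0960 = 123.0242pt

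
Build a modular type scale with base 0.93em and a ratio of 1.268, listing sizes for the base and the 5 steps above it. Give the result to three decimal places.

0.930em, 1.179em, 1.495em, 1.896em, 2.404em, 3.048em

Step 0: 0.93em
Step 1: 0.93 × 1.268 = 1.179
Step 2: 0.93 × 1.268² = 1.495
Step 3: 0.93 × 1.268³ = 1.896
Step 4: 0.93 × 1.268⁴ = 2.404
Step 5: 0.93 × 1.268⁵ = 3.048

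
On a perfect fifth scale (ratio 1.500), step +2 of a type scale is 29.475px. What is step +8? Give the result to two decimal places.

29.475 × 1.500⁶ = 29.475 × 11.39062 ≈ 335.739

335.74px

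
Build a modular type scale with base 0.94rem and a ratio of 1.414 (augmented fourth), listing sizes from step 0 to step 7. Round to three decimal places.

0.940rem, 1.329rem, 1.879rem, 2.658rem, 3.758rem, 5.313rem, 7.513rem, 10.624rem

Step 0: 0.94rem
Step 1: 0.94 × 1.414 = 1.329
Step 2: 0.94 × 1.414² = 1.879
Step 3: 0.94 × 1.414³ = 2.658
Step 4: 0.94 × 1.414⁴ = 3.758
Step 5: 0.94 × 1.414⁵ = 5.313
Step 6: 0.94 × 1.414⁶ = 7.513
Step 7: 0.94 × 1.414⁷ = 10.624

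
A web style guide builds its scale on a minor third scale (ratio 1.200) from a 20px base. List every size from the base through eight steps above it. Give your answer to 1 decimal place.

Step 0: 20px
Step 1: 20.0 × 1.200 = 24.0
Step 2: 20.0 × 1.200² = 28.8
Step 3: 20.0 × 1.200³ = 34.6
Step 4: 20.0 × 1.200⁴ = 41.5
Step 5: 20.0 × 1.200⁵ = 49.8
Step 6: 20.0 × 1.200⁶ = 59.7
Step 7: 20.0 × 1.200⁷ = 71.7
Step 8: 20.0 × 1.200⁸ = 86.0

20.0px, 24.0px, 28.8px, 34.6px, 41.5px, 49.8px, 59.7px, 71.7px, 86.0px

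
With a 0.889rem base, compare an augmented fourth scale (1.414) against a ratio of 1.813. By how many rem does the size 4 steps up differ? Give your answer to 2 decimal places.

Augmented fourth: 0.889 × 1.414⁴ = 3.5539rem
At 1.813: 0.889 × 1.813⁴ = 9.6049rem
Difference: 9.6049 − 3.5539 = 6.0510rem

6.05rem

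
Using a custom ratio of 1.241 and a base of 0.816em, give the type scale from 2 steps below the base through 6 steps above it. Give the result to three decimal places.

0.530em, 0.658em, 0.816em, 1.013em, 1.257em, 1.560em, 1.935em, 2.402em, 2.981em

Step -2: 0.816 ÷ 1.241² = 0.530
Step -1: 0.816 ÷ 1.241 = 0.658
Step 0: 0.816em
Step 1: 0.816 × 1.241 = 1.013
Step 2: 0.816 × 1.241² = 1.257
Step 3: 0.816 × 1.241³ = 1.560
Step 4: 0.816 × 1.241⁴ = 1.935
Step 5: 0.816 × 1.241⁵ = 2.402
Step 6: 0.816 × 1.241⁶ = 2.981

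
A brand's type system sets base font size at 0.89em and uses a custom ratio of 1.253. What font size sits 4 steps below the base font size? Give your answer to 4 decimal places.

Every step multiplies by the scale ratio.
0.89 ÷ 1.253⁴ = 0.89 ÷ 2.46493 ≈ 0.3611

0.3611em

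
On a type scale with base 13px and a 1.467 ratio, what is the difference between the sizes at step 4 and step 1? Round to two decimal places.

41.14px

Step 1: 13.0 × 1.467 = 19.0710px
Step 4: 13.0 × 1.467⁴ = 60.2093px
Difference: 60.2093 − 19.0710 = 41.1383px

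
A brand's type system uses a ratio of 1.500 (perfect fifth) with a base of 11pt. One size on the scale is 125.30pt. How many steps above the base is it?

1.500ⁿ = 125.30 / 11 = 11.3909
n = ln(11.3909) / ln(1.500) = 2.4328 / 0.4055 ≈ 6.00

6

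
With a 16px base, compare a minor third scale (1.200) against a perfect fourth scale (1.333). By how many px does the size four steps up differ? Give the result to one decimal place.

Minor third: 16.0 × 1.200⁴ = 33.178px
Perfect fourth: 16.0 × 1.333⁴ = 50.517px
Difference: 50.517 − 33.178 = 17.339px

17.3px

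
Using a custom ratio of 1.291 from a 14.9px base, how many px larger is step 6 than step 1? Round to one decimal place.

49.7px

Step 1: 14.9 × 1.291 = 19.236px
Step 6: 14.9 × 1.291⁶ = 68.983px
Difference: 68.983 − 19.236 = 49.747px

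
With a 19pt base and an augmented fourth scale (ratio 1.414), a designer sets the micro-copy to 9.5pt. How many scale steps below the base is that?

2

1.414ⁿ = 19 / 9.5 = 2.0000
n = ln(2.0000) / ln(1.414) = 0.6931 / 0.3464 ≈ 2.00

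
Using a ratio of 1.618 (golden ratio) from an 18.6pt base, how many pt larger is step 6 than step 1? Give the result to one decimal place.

303.6pt

Step 1: 18.6 × 1.618 = 30.095pt
Step 6: 18.6 × 1.618⁶ = 333.721pt
Difference: 333.721 − 30.095 = 303.626pt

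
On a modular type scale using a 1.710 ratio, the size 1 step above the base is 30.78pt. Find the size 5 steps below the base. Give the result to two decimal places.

1.23pt

30.78 ÷ 1.710⁶ = 30.78 ÷ 25.00211 ≈ 1.231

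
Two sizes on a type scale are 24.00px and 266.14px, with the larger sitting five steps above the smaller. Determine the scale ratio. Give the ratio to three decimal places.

1.618

The ratio satisfies 24.00 × r⁵ = 266.14, so r = (266.14 / 24.00)^(1/5).
r = 11.0892^(1/5) ≈ 1.6180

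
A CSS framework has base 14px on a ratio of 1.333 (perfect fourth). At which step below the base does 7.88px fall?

2

1.333ⁿ = 14 / 7.88 = 1.7766
n = ln(1.7766) / ln(1.333) = 0.5747 / 0.2874 ≈ 2.00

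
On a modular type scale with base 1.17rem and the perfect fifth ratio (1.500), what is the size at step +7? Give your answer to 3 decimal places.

1.17 × 1.500⁷ = 1.17 × 17.08594 ≈ 19.991

19.991rem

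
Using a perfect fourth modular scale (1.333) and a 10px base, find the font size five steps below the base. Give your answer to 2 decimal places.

2.38px

10.0 ÷ 1.333⁵ = 10.0 ÷ 4.20873 ≈ 2.38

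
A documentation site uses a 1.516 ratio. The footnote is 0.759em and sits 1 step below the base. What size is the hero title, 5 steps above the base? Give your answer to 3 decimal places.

9.214em

0.759 × 1.516⁶ = 0.759 × 12.13934 ≈ 9.214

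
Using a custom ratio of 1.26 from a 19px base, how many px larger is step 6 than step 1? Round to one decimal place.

52.1px

Step 1: 19.0 × 1.26 = 23.940px
Step 6: 19.0 × 1.26⁶ = 76.029px
Difference: 76.029 − 23.940 = 52.089px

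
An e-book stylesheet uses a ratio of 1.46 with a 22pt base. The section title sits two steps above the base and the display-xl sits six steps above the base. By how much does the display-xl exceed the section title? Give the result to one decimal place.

Step 2: 22.0 × 1.46² = 46.895pt
Step 6: 22.0 × 1.46⁶ = 213.079pt
Difference: 213.079 − 46.895 = 166.184pt

166.2pt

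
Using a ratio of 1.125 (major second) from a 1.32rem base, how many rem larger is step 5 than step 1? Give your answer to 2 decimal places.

Step 1: 1.32 × 1.125 = 1.4850rem
Step 5: 1.32 × 1.125⁵ = 2.3787rem
Difference: 2.3787 − 1.4850 = 0.8937rem

0.89rem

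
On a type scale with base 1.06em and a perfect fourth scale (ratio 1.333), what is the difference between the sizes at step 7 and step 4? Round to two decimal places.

4.58em

Step 4: 1.06 × 1.333⁴ = 3.3468em
Step 7: 1.06 × 1.333⁷ = 7.9271em
Difference: 7.9271 − 3.3468 = 4.5803em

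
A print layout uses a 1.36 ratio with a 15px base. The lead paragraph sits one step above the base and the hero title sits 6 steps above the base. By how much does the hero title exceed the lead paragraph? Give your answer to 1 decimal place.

Step 1: 15.0 × 1.36 = 20.400px
Step 6: 15.0 × 1.36⁶ = 94.913px
Difference: 94.913 − 20.400 = 74.513px

74.5px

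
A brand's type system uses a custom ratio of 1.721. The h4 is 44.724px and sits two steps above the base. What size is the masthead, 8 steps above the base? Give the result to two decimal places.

The gap is 8 − (2) = 6 steps, so the factor is 1.721^6.
44.724 × 1.721⁶ = 44.724 × 25.98276 ≈ 1162.053

1162.05px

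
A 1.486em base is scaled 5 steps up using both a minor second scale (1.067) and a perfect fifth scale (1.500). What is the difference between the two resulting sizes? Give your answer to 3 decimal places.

9.229em

Minor second: 1.486 × 1.067⁵ = 2.05514em
Perfect fifth: 1.486 × 1.500⁵ = 11.28431em
Difference: 11.28431 − 2.05514 = 9.22917em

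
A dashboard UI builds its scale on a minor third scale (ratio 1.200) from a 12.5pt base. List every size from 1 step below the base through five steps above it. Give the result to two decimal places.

10.42pt, 12.50pt, 15.00pt, 18.00pt, 21.60pt, 25.92pt, 31.10pt

Step -1: 12.5 ÷ 1.200 = 10.42
Step 0: 12.5pt
Step 1: 12.5 × 1.200 = 15.00
Step 2: 12.5 × 1.200² = 18.00
Step 3: 12.5 × 1.200³ = 21.60
Step 4: 12.5 × 1.200⁴ = 25.92
Step 5: 12.5 × 1.200⁵ = 31.10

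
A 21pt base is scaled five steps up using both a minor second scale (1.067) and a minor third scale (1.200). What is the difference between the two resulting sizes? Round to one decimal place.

23.2pt

Minor second: 21.0 × 1.067⁵ = 29.043pt
Minor third: 21.0 × 1.200⁵ = 52.255pt
Difference: 52.255 − 29.043 = 23.212pt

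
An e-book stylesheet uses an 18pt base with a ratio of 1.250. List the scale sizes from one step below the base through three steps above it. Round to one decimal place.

Step -1: 18.0 ÷ 1.250 = 14.4
Step 0: 18pt
Step 1: 18.0 × 1.250 = 22.5
Step 2: 18.0 × 1.250² = 28.1
Step 3: 18.0 × 1.250³ = 35.2

14.4pt, 18.0pt, 22.5pt, 28.1pt, 35.2pt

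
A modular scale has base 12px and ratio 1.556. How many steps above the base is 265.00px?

1.556ⁿ = 265.00 / 12 = 22.0833
n = ln(22.0833) / ln(1.556) = 3.0948 / 0.4421 ≈ 7.00

7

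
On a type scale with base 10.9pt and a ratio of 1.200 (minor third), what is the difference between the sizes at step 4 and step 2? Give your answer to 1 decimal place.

6.9pt

Step 2: 10.9 × 1.200² = 15.696pt
Step 4: 10.9 × 1.200⁴ = 22.602pt
Difference: 22.602 − 15.696 = 6.906pt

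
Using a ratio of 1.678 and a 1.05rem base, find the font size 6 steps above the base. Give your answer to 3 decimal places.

23.439rem

1.05 × 1.678⁶ = 1.05 × 22.32296 ≈ 23.439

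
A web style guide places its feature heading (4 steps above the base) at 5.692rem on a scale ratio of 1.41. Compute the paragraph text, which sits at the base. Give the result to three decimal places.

1.440rem

Moving from step +4 to step +0 is 4 steps down, so divide by r⁴.
5.692 ÷ 1.41⁴ = 5.692 ÷ 3.95254 ≈ 1.440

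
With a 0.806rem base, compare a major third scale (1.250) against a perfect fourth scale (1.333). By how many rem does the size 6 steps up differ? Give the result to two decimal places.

Major third: 0.806 × 1.250⁶ = 3.0746rem
Perfect fourth: 0.806 × 1.333⁶ = 4.5218rem
Difference: 4.5218 − 3.0746 = 1.4472rem

1.45rem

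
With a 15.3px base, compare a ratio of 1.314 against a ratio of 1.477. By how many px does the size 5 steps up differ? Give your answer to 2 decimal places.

47.61px

At 1.314: 15.3 × 1.314⁵ = 59.9333px
At 1.477: 15.3 × 1.477⁵ = 107.5459px
Difference: 107.5459 − 59.9333 = 47.6126px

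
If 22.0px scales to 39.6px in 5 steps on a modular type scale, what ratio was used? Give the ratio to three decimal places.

The ratio satisfies 22.0 × r⁵ = 39.6, so r = (39.6 / 22.0)^(1/5).
r = 1.8000^(1/5) ≈ 1.1247

1.125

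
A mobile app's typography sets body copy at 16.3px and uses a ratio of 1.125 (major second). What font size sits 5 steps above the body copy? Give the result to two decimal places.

16.3 × 1.125⁵ = 16.3 × 1.80203 ≈ 29.37

29.37px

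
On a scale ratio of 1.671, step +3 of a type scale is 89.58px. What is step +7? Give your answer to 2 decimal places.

89.58 × 1.671⁴ = 89.58 × 7.79661 ≈ 698.420

698.42px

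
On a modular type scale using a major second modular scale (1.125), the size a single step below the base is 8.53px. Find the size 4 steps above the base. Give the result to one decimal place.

15.4px

Moving from step -1 to step +4 is 5 steps up, so multiply by r⁵.
8.53 × 1.125⁵ = 8.53 × 1.80203 ≈ 15.371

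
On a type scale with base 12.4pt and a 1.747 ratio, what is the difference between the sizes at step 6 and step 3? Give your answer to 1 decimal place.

286.4pt

Step 3: 12.4 × 1.747³ = 66.115pt
Step 6: 12.4 × 1.747⁶ = 352.516pt
Difference: 352.516 − 66.115 = 286.401pt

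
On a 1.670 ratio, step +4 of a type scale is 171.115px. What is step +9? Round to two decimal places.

2222.65px

171.115 × 1.670⁵ = 171.115 × 12.98920 ≈ 2222.647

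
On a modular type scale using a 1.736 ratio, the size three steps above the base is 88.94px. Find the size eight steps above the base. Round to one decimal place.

1402.3px

88.94 × 1.736⁵ = 88.94 × 15.76698 ≈ 1402.315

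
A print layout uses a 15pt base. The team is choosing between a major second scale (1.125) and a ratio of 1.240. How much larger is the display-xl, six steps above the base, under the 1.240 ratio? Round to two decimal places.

Major second: 15.0 × 1.125⁶ = 30.4093pt
At 1.240: 15.0 × 1.240⁶ = 54.5282pt
Difference: 54.5282 − 30.4093 = 24.1189pt

24.12pt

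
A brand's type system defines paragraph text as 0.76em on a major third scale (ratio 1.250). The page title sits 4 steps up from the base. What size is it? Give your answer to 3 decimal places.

Each step on a modular scale multiplies by the ratio, so the size n steps from the base is base × ratioⁿ.
0.76 × 1.250⁴ = 0.76 × 2.44141 ≈ 1.855

1.855em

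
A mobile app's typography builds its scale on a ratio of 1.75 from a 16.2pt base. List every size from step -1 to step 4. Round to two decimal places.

9.26pt, 16.20pt, 28.35pt, 49.61pt, 86.82pt, 151.94pt

Step -1: 16.2 ÷ 1.75 = 9.26
Step 0: 16.2pt
Step 1: 16.2 × 1.75 = 28.35
Step 2: 16.2 × 1.75² = 49.61
Step 3: 16.2 × 1.75³ = 86.82
Step 4: 16.2 × 1.75⁴ = 151.94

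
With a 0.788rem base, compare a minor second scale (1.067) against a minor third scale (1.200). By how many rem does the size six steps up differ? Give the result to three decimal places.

Minor second: 0.788 × 1.067⁶ = 1.16282rem
Minor third: 0.788 × 1.200⁶ = 2.35296rem
Difference: 2.35296 − 1.16282 = 1.19014rem

1.190rem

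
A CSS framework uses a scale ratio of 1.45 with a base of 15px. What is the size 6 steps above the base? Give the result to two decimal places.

139.41px

Every step multiplies by the scale ratio.
15.0 × 1.45⁶ = 15.0 × 9.29411 ≈ 139.41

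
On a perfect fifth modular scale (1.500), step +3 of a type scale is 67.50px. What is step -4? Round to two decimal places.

Moving from step +3 to step -4 is 7 steps down, so divide by r⁷.
67.50 ÷ 1.500⁷ = 67.50 ÷ 17.08594 ≈ 3.951

3.95px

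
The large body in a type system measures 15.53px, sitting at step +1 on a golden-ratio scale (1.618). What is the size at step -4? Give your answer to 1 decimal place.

15.53 ÷ 1.618⁵ = 15.53 ÷ 11.08901 ≈ 1.400

1.4px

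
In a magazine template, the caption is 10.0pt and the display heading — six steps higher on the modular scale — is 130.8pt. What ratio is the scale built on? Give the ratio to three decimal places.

r⁶ = 130.8 / 10.0, so r = (130.8/10.0)^(1/6).
r = 13.0800^(1/6) ≈ 1.5350

1.535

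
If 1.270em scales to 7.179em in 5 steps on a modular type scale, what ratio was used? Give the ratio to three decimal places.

The ratio satisfies 1.270 × r⁵ = 7.179, so r = (7.179 / 1.270)^(1/5).
r = 5.6528^(1/5) ≈ 1.4140

1.414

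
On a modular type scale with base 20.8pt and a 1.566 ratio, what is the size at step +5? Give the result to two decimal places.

195.89pt

Each step on a modular scale multiplies by the ratio, so the size n steps from the base is base × ratioⁿ.
20.8 × 1.566⁵ = 20.8 × 9.41800 ≈ 195.89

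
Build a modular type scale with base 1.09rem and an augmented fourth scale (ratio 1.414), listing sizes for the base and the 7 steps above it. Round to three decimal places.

1.090rem, 1.541rem, 2.179rem, 3.082rem, 4.357rem, 6.161rem, 8.712rem, 12.319rem

Step 0: 1.09rem
Step 1: 1.09 × 1.414 = 1.541
Step 2: 1.09 × 1.414² = 2.179
Step 3: 1.09 × 1.414³ = 3.082
Step 4: 1.09 × 1.414⁴ = 4.357
Step 5: 1.09 × 1.414⁵ = 6.161
Step 6: 1.09 × 1.414⁶ = 8.712
Step 7: 1.09 × 1.414⁷ = 12.319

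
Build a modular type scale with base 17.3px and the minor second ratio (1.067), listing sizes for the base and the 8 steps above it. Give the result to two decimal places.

17.30px, 18.46px, 19.70px, 21.02px, 22.42px, 23.93px, 25.53px, 27.24px, 29.06px

Step 0: 17.3px
Step 1: 17.3 × 1.067 = 18.46
Step 2: 17.3 × 1.067² = 19.70
Step 3: 17.3 × 1.067³ = 21.02
Step 4: 17.3 × 1.067⁴ = 22.42
Step 5: 17.3 × 1.067⁵ = 23.93
Step 6: 17.3 × 1.067⁶ = 25.53
Step 7: 17.3 × 1.067⁷ = 27.24
Step 8: 17.3 × 1.067⁸ = 29.06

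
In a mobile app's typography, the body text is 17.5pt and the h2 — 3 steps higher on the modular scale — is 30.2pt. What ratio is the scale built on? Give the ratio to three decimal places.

r³ = 30.2 / 17.5, so r = (30.2/17.5)^(1/3).
r = 1.7257^(1/3) ≈ 1.1995

1.199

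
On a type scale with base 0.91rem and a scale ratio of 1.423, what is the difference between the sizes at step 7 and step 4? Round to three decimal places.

7.020rem

Step 4: 0.91 × 1.423⁴ = 3.73131rem
Step 7: 0.91 × 1.423⁷ = 10.75166rem
Difference: 10.75166 − 3.73131 = 7.02035rem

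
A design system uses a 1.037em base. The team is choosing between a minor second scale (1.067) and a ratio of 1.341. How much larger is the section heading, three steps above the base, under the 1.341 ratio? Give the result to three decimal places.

Minor second: 1.037 × 1.067³ = 1.25971em
At 1.341: 1.037 × 1.341³ = 2.50072em
Difference: 2.50072 − 1.25971 = 1.24101em

1.241em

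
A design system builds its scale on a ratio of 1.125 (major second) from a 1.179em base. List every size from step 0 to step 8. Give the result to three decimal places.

1.179em, 1.326em, 1.492em, 1.679em, 1.889em, 2.125em, 2.390em, 2.689em, 3.025em

Step 0: 1.179em
Step 1: 1.179 × 1.125 = 1.326
Step 2: 1.179 × 1.125² = 1.492
Step 3: 1.179 × 1.125³ = 1.679
Step 4: 1.179 × 1.125⁴ = 1.889
Step 5: 1.179 × 1.125⁵ = 2.125
Step 6: 1.179 × 1.125⁶ = 2.390
Step 7: 1.179 × 1.125⁷ = 2.689
Step 8: 1.179 × 1.125⁸ = 3.025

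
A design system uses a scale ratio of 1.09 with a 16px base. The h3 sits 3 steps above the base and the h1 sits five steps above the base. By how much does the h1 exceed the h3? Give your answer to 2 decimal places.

Step 3: 16.0 × 1.09³ = 20.7205px
Step 5: 16.0 × 1.09⁵ = 24.6180px
Difference: 24.6180 − 20.7205 = 3.8975px

3.90px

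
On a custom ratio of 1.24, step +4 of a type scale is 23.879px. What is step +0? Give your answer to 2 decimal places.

10.10px

The gap is 0 − (4) = -4 steps, so the factor is 1.24^-4.
23.879 ÷ 1.24⁴ = 23.879 ÷ 2.36421 ≈ 10.100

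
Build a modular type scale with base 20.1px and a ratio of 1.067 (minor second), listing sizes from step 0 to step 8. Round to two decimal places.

Step 0: 20.1px
Step 1: 20.1 × 1.067 = 21.45
Step 2: 20.1 × 1.067² = 22.88
Step 3: 20.1 × 1.067³ = 24.42
Step 4: 20.1 × 1.067⁴ = 26.05
Step 5: 20.1 × 1.067⁵ = 27.80
Step 6: 20.1 × 1.067⁶ = 29.66
Step 7: 20.1 × 1.067⁷ = 31.65
Step 8: 20.1 × 1.067⁸ = 33.77

20.10px, 21.45px, 22.88px, 24.42px, 26.05px, 27.80px, 29.66px, 31.65px, 33.77px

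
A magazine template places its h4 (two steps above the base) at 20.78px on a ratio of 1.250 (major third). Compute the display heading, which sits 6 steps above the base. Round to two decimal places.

The gap is 6 − (2) = 4 steps, so the factor is 1.250^4.
20.78 × 1.250⁴ = 20.78 × 2.44141 ≈ 50.732

50.73px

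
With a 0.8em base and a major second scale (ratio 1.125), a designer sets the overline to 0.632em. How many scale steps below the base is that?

2

1.125ⁿ = 0.8 / 0.632 = 1.2658
n = ln(1.2658) / ln(1.125) = 0.2357 / 0.1178 ≈ 2.00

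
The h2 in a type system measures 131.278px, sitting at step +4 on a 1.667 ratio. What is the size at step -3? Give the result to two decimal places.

Moving from step +4 to step -3 is 7 steps down, so divide by r⁷.
131.278 ÷ 1.667⁷ = 131.278 ÷ 35.77249 ≈ 3.670

3.67px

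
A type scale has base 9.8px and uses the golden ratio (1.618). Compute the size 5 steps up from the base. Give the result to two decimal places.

A modular type scale is a geometric sequence: sizeₙ = base × rⁿ.
9.8 × 1.618⁵ = 9.8 × 11.08901 ≈ 108.67

108.67px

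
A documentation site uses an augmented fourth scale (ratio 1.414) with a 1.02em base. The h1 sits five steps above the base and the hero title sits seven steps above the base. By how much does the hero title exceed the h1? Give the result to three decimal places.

Step 5: 1.02 × 1.414⁵ = 5.76564em
Step 7: 1.02 × 1.414⁷ = 11.52779em
Difference: 11.52779 − 5.76564 = 5.76215em

5.762em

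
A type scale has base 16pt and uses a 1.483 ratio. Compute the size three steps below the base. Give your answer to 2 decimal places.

16.0 ÷ 1.483³ = 16.0 ÷ 3.26155 ≈ 4.91

4.91pt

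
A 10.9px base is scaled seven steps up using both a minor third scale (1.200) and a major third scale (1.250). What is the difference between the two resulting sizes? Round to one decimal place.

12.9px

Minor third: 10.9 × 1.200⁷ = 39.057px
Major third: 10.9 × 1.250⁷ = 51.975px
Difference: 51.975 − 39.057 = 12.918px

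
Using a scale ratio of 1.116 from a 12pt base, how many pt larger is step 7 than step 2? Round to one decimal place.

10.9pt

Step 2: 12.0 × 1.116² = 14.945pt
Step 7: 12.0 × 1.116⁷ = 25.872pt
Difference: 25.872 − 14.945 = 10.927pt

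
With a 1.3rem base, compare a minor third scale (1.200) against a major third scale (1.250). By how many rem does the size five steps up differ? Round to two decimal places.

Minor third: 1.3 × 1.200⁵ = 3.2348rem
Major third: 1.3 × 1.250⁵ = 3.9673rem
Difference: 3.9673 − 3.2348 = 0.7325rem

0.73rem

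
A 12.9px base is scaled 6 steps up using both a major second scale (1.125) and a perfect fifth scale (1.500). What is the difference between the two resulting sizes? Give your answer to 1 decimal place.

120.8px

Major second: 12.9 × 1.125⁶ = 26.152px
Perfect fifth: 12.9 × 1.500⁶ = 146.939px
Difference: 146.939 − 26.152 = 120.787px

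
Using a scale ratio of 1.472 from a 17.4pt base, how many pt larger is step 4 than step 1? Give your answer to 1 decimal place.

Step 1: 17.4 × 1.472 = 25.613pt
Step 4: 17.4 × 1.472⁴ = 81.692pt
Difference: 81.692 − 25.613 = 56.079pt

56.1pt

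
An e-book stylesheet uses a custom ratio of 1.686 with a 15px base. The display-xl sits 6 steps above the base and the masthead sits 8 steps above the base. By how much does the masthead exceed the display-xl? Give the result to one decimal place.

634.8px

Step 6: 15.0 × 1.686⁶ = 344.538px
Step 8: 15.0 × 1.686⁸ = 979.381px
Difference: 979.381 − 344.538 = 634.843px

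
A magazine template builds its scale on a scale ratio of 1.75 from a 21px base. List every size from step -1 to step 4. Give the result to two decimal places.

12.00px, 21.00px, 36.75px, 64.31px, 112.55px, 196.96px

Step -1: 21.0 ÷ 1.75 = 12.00
Step 0: 21px
Step 1: 21.0 × 1.75 = 36.75
Step 2: 21.0 × 1.75² = 64.31
Step 3: 21.0 × 1.75³ = 112.55
Step 4: 21.0 × 1.75⁴ = 196.96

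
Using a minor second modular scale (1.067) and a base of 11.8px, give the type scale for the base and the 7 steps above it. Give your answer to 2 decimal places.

11.80px, 12.59px, 13.43px, 14.33px, 15.29px, 16.32px, 17.41px, 18.58px

Step 0: 11.8px
Step 1: 11.8 × 1.067 = 12.59
Step 2: 11.8 × 1.067² = 13.43
Step 3: 11.8 × 1.067³ = 14.33
Step 4: 11.8 × 1.067⁴ = 15.29
Step 5: 11.8 × 1.067⁵ = 16.32
Step 6: 11.8 × 1.067⁶ = 17.41
Step 7: 11.8 × 1.067⁷ = 18.58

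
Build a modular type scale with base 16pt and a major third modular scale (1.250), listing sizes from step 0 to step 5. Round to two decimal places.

16.00pt, 20.00pt, 25.00pt, 31.25pt, 39.06pt, 48.83pt

Step 0: 16pt
Step 1: 16.0 × 1.250 = 20.00
Step 2: 16.0 × 1.250² = 25.00
Step 3: 16.0 × 1.250³ = 31.25
Step 4: 16.0 × 1.250⁴ = 39.06
Step 5: 16.0 × 1.250⁵ = 48.83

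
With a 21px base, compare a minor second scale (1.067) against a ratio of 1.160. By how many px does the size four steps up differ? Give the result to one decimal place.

Minor second: 21.0 × 1.067⁴ = 27.219px
At 1.160: 21.0 × 1.160⁴ = 38.023px
Difference: 38.023 − 27.219 = 10.804px

10.8px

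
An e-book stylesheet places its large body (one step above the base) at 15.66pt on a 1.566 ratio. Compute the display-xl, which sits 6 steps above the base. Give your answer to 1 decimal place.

15.66 × 1.566⁵ = 15.66 × 9.41800 ≈ 147.486

147.5pt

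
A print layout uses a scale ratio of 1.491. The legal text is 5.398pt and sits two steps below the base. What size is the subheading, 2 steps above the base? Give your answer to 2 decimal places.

The gap is 2 − (-2) = 4 steps, so the factor is 1.491^4.
5.398 × 1.491⁴ = 5.398 × 4.94209 ≈ 26.677

26.68pt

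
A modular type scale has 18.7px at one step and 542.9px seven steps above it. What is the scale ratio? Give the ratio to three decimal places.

The ratio satisfies 18.7 × r⁷ = 542.9, so r = (542.9 / 18.7)^(1/7).
r = 29.0321^(1/7) ≈ 1.6180

1.618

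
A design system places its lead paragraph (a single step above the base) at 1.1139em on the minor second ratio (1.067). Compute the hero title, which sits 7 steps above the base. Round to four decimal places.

1.6437em

1.1139 × 1.067⁶ = 1.1139 × 1.47566 ≈ 1.6437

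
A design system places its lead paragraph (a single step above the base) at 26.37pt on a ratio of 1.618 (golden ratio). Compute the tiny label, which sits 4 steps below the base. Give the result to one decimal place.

26.37 ÷ 1.618⁵ = 26.37 ÷ 11.08901 ≈ 2.378

2.4pt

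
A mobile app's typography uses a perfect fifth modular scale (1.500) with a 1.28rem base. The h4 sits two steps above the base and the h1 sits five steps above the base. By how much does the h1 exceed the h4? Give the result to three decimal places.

6.840rem

Step 2: 1.28 × 1.500² = 2.88000rem
Step 5: 1.28 × 1.500⁵ = 9.72000rem
Difference: 9.72000 − 2.88000 = 6.84000rem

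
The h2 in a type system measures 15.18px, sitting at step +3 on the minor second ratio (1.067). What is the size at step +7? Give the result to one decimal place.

15.18 × 1.067⁴ = 15.18 × 1.29616 ≈ 19.676

19.7px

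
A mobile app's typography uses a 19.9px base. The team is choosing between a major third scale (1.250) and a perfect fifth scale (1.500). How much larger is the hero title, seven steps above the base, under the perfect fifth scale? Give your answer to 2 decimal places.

Major third: 19.9 × 1.250⁷ = 94.8906px
Perfect fifth: 19.9 × 1.500⁷ = 340.0102px
Difference: 340.0102 − 94.8906 = 245.1196px

245.12px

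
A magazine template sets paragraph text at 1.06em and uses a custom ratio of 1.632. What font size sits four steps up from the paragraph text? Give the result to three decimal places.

7.519em

1.06 × 1.632⁴ = 1.06 × 7.09383 ≈ 7.519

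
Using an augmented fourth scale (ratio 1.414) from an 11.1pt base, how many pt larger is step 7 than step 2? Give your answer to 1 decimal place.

Step 2: 11.1 × 1.414² = 22.193pt
Step 7: 11.1 × 1.414⁷ = 125.449pt
Difference: 125.449 − 22.193 = 103.256pt

103.3pt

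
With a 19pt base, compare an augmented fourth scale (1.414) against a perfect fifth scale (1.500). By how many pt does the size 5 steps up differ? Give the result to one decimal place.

36.9pt

Augmented fourth: 19.0 × 1.414⁵ = 107.399pt
Perfect fifth: 19.0 × 1.500⁵ = 144.281pt
Difference: 144.281 − 107.399 = 36.882pt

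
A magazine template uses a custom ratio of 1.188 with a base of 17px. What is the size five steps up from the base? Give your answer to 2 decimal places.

40.23px

17.0 × 1.188⁵ = 17.0 × 2.36637 ≈ 40.23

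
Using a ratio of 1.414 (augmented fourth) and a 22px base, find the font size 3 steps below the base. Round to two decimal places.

7.78px

22.0 ÷ 1.414³ = 22.0 ÷ 2.82715 ≈ 7.78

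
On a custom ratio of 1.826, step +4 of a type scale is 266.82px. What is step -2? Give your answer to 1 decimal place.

The gap is -2 − (4) = -6 steps, so the factor is 1.826^-6.
266.82 ÷ 1.826⁶ = 266.82 ÷ 37.06847 ≈ 7.198

7.2px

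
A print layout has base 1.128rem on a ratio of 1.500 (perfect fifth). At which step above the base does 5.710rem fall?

4

1.500ⁿ = 5.710 / 1.128 = 5.0621
n = ln(5.0621) / ln(1.500) = 1.6218 / 0.4055 ≈ 4.00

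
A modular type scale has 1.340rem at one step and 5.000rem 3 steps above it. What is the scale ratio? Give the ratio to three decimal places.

1.551

The ratio satisfies 1.340 × r³ = 5.000, so r = (5.000 / 1.340)^(1/3).
r = 3.7313^(1/3) ≈ 1.5510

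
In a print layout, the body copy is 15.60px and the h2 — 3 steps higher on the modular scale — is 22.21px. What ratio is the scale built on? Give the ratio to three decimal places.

1.125

r³ = 22.21 / 15.60, so r = (22.21/15.60)^(1/3).
r = 1.4237^(1/3) ≈ 1.1250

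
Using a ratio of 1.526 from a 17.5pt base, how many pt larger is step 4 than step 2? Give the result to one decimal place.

Step 2: 17.5 × 1.526² = 40.752pt
Step 4: 17.5 × 1.526⁴ = 94.898pt
Difference: 94.898 − 40.752 = 54.146pt

54.1pt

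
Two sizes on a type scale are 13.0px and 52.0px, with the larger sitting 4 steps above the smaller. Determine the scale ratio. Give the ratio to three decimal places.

1.414

The ratio satisfies 13.0 × r⁴ = 52.0, so r = (52.0 / 13.0)^(1/4).
r = 4.0000^(1/4) ≈ 1.4142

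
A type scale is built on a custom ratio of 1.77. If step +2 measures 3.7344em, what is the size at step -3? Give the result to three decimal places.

3.7344 ÷ 1.77⁵ = 3.7344 ÷ 17.37266 ≈ 0.215

0.215em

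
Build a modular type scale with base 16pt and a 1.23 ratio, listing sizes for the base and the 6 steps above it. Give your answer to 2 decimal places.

Step 0: 16pt
Step 1: 16.0 × 1.23 = 19.68
Step 2: 16.0 × 1.23² = 24.21
Step 3: 16.0 × 1.23³ = 29.77
Step 4: 16.0 × 1.23⁴ = 36.62
Step 5: 16.0 × 1.23⁵ = 45.04
Step 6: 16.0 × 1.23⁶ = 55.41

16.00pt, 19.68pt, 24.21pt, 29.77pt, 36.62pt, 45.04pt, 55.41pt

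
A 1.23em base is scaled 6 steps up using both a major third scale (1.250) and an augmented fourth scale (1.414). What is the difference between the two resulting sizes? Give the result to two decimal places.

Major third: 1.23 × 1.250⁶ = 4.6921em
Augmented fourth: 1.23 × 1.414⁶ = 9.8311em
Difference: 9.8311 − 4.6921 = 5.1390em

5.14em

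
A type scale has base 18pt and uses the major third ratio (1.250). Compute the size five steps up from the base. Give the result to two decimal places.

54.93pt

Every step multiplies by the scale ratio.
18.0 × 1.250⁵ = 18.0 × 3.05176 ≈ 54.93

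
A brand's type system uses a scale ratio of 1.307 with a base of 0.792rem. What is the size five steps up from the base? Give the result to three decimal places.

Every step multiplies by the scale ratio.
0.792 × 1.307⁵ = 0.792 × 3.81398 ≈ 3.021

3.021rem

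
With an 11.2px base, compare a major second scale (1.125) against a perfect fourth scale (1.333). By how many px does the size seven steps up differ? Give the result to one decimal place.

Major second: 11.2 × 1.125⁷ = 25.544px
Perfect fourth: 11.2 × 1.333⁷ = 83.759px
Difference: 83.759 − 25.544 = 58.215px

58.2px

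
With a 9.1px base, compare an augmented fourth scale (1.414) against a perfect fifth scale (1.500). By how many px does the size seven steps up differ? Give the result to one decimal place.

Augmented fourth: 9.1 × 1.414⁷ = 102.846px
Perfect fifth: 9.1 × 1.500⁷ = 155.482px
Difference: 155.482 − 102.846 = 52.636px

52.6px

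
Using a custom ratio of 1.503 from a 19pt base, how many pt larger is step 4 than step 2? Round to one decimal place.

Step 2: 19.0 × 1.503² = 42.921pt
Step 4: 19.0 × 1.503⁴ = 96.959pt
Difference: 96.959 − 42.921 = 54.038pt

54.0pt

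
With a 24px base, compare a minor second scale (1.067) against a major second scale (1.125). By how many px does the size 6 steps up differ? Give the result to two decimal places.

Minor second: 24.0 × 1.067⁶ = 35.4159px
Major second: 24.0 × 1.125⁶ = 48.6549px
Difference: 48.6549 − 35.4159 = 13.2390px

13.24px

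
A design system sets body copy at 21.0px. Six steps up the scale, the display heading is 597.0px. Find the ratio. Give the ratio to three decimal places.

The ratio satisfies 21.0 × r⁶ = 597.0, so r = (597.0 / 21.0)^(1/6).
r = 28.4286^(1/6) ≈ 1.7470

1.747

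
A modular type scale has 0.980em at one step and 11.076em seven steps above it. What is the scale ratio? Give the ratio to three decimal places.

1.414

r⁷ = 11.076 / 0.980, so r = (11.076/0.980)^(1/7).
r = 11.3020^(1/7) ≈ 1.4140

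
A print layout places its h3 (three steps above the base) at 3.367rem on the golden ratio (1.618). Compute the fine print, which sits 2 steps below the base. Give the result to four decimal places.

3.367 ÷ 1.618⁵ = 3.367 ÷ 11.08901 ≈ 0.3036

0.3036rem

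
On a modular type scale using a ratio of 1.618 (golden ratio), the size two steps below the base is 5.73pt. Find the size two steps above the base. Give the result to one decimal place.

39.3pt

The gap is 2 − (-2) = 4 steps, so the factor is 1.618^4.
5.73 × 1.618⁴ = 5.73 × 6.85353 ≈ 39.271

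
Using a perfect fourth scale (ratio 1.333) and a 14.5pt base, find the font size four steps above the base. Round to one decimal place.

14.5 × 1.333⁴ = 14.5 × 3.15733 ≈ 45.78

45.8pt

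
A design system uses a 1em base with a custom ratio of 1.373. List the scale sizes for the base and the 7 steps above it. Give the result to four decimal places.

Step 0: 1em
Step 1: 1.0 × 1.373 = 1.3730
Step 2: 1.0 × 1.373² = 1.8851
Step 3: 1.0 × 1.373³ = 2.5883
Step 4: 1.0 × 1.373⁴ = 3.5537
Step 5: 1.0 × 1.373⁵ = 4.8792
Step 6: 1.0 × 1.373⁶ = 6.6992
Step 7: 1.0 × 1.373⁷ = 9.1980

1.0000em, 1.3730em, 1.8851em, 2.5883em, 3.5537em, 4.8792em, 6.6992em, 9.1980em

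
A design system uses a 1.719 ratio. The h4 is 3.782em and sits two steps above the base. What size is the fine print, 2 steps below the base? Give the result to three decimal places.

3.782 ÷ 1.719⁴ = 3.782 ÷ 8.73179 ≈ 0.433

0.433em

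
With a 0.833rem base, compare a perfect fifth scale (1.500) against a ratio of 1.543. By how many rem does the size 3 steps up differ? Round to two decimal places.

Perfect fifth: 0.833 × 1.500³ = 2.8114rem
At 1.543: 0.833 × 1.543³ = 3.0602rem
Difference: 3.0602 − 2.8114 = 0.2488rem

0.25rem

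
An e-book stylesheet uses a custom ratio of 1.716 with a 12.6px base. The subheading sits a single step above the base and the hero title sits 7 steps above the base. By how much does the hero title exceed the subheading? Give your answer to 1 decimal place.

Step 1: 12.6 × 1.716 = 21.622px
Step 7: 12.6 × 1.716⁷ = 552.067px
Difference: 552.067 − 21.622 = 530.445px

530.4px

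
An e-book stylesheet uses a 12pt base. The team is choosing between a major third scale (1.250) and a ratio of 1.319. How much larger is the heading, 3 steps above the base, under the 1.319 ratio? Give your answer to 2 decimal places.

Major third: 12.0 × 1.250³ = 23.4375pt
At 1.319: 12.0 × 1.319³ = 27.5369pt
Difference: 27.5369 − 23.4375 = 4.0994pt

4.10pt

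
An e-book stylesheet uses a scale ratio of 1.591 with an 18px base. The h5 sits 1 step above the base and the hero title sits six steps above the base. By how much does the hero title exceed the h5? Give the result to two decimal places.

Step 1: 18.0 × 1.591 = 28.6380px
Step 6: 18.0 × 1.591⁶ = 291.9400px
Difference: 291.9400 − 28.6380 = 263.3020px

263.30px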